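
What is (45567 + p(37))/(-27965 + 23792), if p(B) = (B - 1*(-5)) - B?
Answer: -45572/4173 ≈ -10.921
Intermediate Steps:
p(B) = 5 (p(B) = (B + 5) - B = (5 + B) - B = 5)
(45567 + p(37))/(-27965 + 23792) = (45567 + 5)/(-27965 + 23792) = 45572/(-4173) = 45572*(-1/4173) = -45572/4173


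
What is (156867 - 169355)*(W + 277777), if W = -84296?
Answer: -2416190728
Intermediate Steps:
(156867 - 169355)*(W + 277777) = (156867 - 169355)*(-84296 + 277777) = -12488*193481 = -2416190728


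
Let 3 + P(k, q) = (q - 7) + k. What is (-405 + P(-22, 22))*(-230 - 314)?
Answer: 225760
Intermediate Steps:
P(k, q) = -10 + k + q (P(k, q) = -3 + ((q - 7) + k) = -3 + ((-7 + q) + k) = -3 + (-7 + k + q) = -10 + k + q)
(-405 + P(-22, 22))*(-230 - 314) = (-405 + (-10 - 22 + 22))*(-230 - 314) = (-405 - 10)*(-544) = -415*(-544) = 225760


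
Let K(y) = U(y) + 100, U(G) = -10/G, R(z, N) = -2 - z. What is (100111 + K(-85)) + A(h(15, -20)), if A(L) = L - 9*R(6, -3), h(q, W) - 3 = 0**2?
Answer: 1704864/17 ≈ 1.0029e+5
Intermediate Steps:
R(z, N) = -2 - z
h(q, W) = 3 (h(q, W) = 3 + 0**2 = 3 + 0 = 3)
A(L) = 72 + L (A(L) = L - 9*(-2 - 1*6) = L - 9*(-2 - 6) = L - 9*(-8) = L + 72 = 72 + L)
K(y) = 100 - 10/y (K(y) = -10/y + 100 = 100 - 10/y)
(100111 + K(-85)) + A(h(15, -20)) = (100111 + (100 - 10/(-85))) + (72 + 3) = (100111 + (100 - 10*(-1/85))) + 75 = (100111 + (100 + 2/17)) + 75 = (100111 + 1702/17) + 75 = 1703589/17 + 75 = 1704864/17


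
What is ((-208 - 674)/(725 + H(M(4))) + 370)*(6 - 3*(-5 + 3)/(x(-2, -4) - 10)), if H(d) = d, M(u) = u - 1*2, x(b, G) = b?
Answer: 1474594/727 ≈ 2028.3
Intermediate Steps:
M(u) = -2 + u (M(u) = u - 2 = -2 + u)
((-208 - 674)/(725 + H(M(4))) + 370)*(6 - 3*(-5 + 3)/(x(-2, -4) - 10)) = ((-208 - 674)/(725 + (-2 + 4)) + 370)*(6 - 3*(-5 + 3)/(-2 - 10)) = (-882/(725 + 2) + 370)*(6 - (-6)/(-12)) = (-882/727 + 370)*(6 - (-6)*(-1)/12) = (-882*1/727 + 370)*(6 - 3*⅙) = (-882/727 + 370)*(6 - ½) = (268108/727)*(11/2) = 1474594/727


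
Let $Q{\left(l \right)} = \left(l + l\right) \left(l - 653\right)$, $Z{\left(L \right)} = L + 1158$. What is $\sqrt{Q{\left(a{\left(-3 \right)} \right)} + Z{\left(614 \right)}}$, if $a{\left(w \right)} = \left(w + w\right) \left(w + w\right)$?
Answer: $2 i \sqrt{10663} \approx 206.52 i$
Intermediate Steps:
$a{\left(w \right)} = 4 w^{2}$ ($a{\left(w \right)} = 2 w 2 w = 4 w^{2}$)
$Z{\left(L \right)} = 1158 + L$
$Q{\left(l \right)} = 2 l \left(-653 + l\right)$
$\sqrt{Q{\left(a{\left(-3 \right)} \right)} + Z{\left(614 \right)}} = \sqrt{2 \cdot 4 \left(-3\right)^{2} \left(-653 + 4 \left(-3\right)^{2}\right) + \left(1158 + 614\right)} = \sqrt{2 \cdot 4 \cdot 9 \left(-653 + 4 \cdot 9\right) + 1772} = \sqrt{2 \cdot 36 \left(-653 + 36\right) + 1772} = \sqrt{2 \cdot 36 \left(-617\right) + 1772} = \sqrt{-44424 + 1772} = \sqrt{-42652} = 2 i \sqrt{10663}$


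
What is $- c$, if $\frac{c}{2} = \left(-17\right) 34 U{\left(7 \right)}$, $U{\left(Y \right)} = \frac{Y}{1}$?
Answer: $8092$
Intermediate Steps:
$U{\left(Y \right)} = Y$ ($U{\left(Y \right)} = Y 1 = Y$)
$c = -8092$ ($c = 2 \left(-17\right) 34 \cdot 7 = 2 \left(\left(-578\right) 7\right) = 2 \left(-4046\right) = -8092$)
$- c = \left(-1\right) \left(-8092\right) = 8092$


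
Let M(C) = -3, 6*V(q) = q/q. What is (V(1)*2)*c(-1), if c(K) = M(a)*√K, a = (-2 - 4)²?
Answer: -I ≈ -1.0*I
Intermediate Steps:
V(q) = ⅙ (V(q) = (q/q)/6 = (⅙)*1 = ⅙)
a = 36 (a = (-6)² = 36)
c(K) = -3*√K
(V(1)*2)*c(-1) = ((⅙)*2)*(-3*I) = (-3*I)/3 = -I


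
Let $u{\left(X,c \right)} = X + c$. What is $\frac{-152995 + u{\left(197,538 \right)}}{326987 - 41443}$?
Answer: $- \frac{38065}{71386} \approx -0.53323$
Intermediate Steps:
$\frac{-152995 + u{\left(197,538 \right)}}{326987 - 41443} = \frac{-152995 + \left(197 + 538\right)}{326987 - 41443} = \frac{-152995 + 735}{285544} = \left(-152260\right) \frac{1}{285544} = - \frac{38065}{71386}$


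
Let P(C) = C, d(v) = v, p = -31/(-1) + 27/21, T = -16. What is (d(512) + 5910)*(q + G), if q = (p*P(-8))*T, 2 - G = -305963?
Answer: 13940126226/7 ≈ 1.9914e+9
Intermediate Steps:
p = 226/7 (p = -31*(-1) + 27*(1/21) = 31 + 9/7 = 226/7 ≈ 32.286)
G = 305965 (G = 2 - 1*(-305963) = 2 + 305963 = 305965)
q = 28928/7 (q = ((226/7)*(-8))*(-16) = -1808/7*(-16) = 28928/7 ≈ 4132.6)
(d(512) + 5910)*(q + G) = (512 + 5910)*(28928/7 + 305965) = 6422*(2170683/7) = 13940126226/7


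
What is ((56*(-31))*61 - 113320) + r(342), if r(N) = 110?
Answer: -219106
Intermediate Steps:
((56*(-31))*61 - 113320) + r(342) = ((56*(-31))*61 - 113320) + 110 = (-1736*61 - 113320) + 110 = (-105896 - 113320) + 110 = -219216 + 110 = -219106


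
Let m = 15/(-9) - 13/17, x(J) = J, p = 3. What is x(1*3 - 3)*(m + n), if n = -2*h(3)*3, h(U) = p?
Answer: 0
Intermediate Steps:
h(U) = 3
n = -18 (n = -2*3*3 = -6*3 = -18)
m = -124/51 (m = 15*(-⅑) - 13*1/17 = -5/3 - 13/17 = -124/51 ≈ -2.4314)
x(1*3 - 3)*(m + n) = (1*3 - 3)*(-124/51 - 18) = (3 - 3)*(-1042/51) = 0*(-1042/51) = 0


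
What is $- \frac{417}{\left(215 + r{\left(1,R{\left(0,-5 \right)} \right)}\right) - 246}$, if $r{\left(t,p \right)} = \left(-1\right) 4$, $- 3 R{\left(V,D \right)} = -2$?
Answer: $\frac{417}{35} \approx 11.914$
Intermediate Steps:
$R{\left(V,D \right)} = \frac{2}{3}$ ($R{\left(V,D \right)} = \left(- \frac{1}{3}\right) \left(-2\right) = \frac{2}{3}$)
$r{\left(t,p \right)} = -4$
$- \frac{417}{\left(215 + r{\left(1,R{\left(0,-5 \right)} \right)}\right) - 246} = - \frac{417}{\left(215 - 4\right) - 246} = - \frac{417}{211 - 246} = - \frac{417}{-35} = \left(-417\right) \left(- \frac{1}{35}\right) = \frac{417}{35}$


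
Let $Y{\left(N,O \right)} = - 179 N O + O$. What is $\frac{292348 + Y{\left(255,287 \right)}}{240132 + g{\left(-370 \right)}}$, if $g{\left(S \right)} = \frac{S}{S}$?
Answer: $- \frac{12807480}{240133} \approx -53.335$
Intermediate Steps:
$g{\left(S \right)} = 1$
$Y{\left(N,O \right)} = O - 179 N O$ ($Y{\left(N,O \right)} = - 179 N O + O = O - 179 N O$)
$\frac{292348 + Y{\left(255,287 \right)}}{240132 + g{\left(-370 \right)}} = \frac{292348 + 287 \left(1 - 45645\right)}{240132 + 1} = \frac{292348 + 287 \left(1 - 45645\right)}{240133} = \left(292348 + 287 \left(-45644\right)\right) \frac{1}{240133} = \left(292348 - 13099828\right) \frac{1}{240133} = \left(-12807480\right) \frac{1}{240133} = - \frac{12807480}{240133}$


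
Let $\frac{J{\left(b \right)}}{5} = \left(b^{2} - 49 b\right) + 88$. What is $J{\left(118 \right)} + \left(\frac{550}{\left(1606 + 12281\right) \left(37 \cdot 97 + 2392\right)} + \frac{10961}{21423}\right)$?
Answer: $\frac{24407118541676689}{593118227727} \approx 41151.0$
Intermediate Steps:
$J{\left(b \right)} = 440 - 245 b + 5 b^{2}$ ($J{\left(b \right)} = 5 \left(\left(b^{2} - 49 b\right) + 88\right) = 5 \left(88 + b^{2} - 49 b\right) = 440 - 245 b + 5 b^{2}$)
$J{\left(118 \right)} + \left(\frac{550}{\left(1606 + 12281\right) \left(37 \cdot 97 + 2392\right)} + \frac{10961}{21423}\right) = \left(440 - 28910 + 5 \cdot 118^{2}\right) + \left(\frac{550}{\left(1606 + 12281\right) \left(37 \cdot 97 + 2392\right)} + \frac{10961}{21423}\right) = \left(440 - 28910 + 5 \cdot 13924\right) + \left(\frac{550}{13887 \left(3589 + 2392\right)} + 10961 \cdot \frac{1}{21423}\right) = \left(440 - 28910 + 69620\right) + \left(\frac{550}{13887 \cdot 5981} + \frac{10961}{21423}\right) = 41150 + \left(\frac{550}{83058147} + \frac{10961}{21423}\right) = 41150 + \frac{303470710639}{593118227727} = \frac{24407118541676689}{593118227727}$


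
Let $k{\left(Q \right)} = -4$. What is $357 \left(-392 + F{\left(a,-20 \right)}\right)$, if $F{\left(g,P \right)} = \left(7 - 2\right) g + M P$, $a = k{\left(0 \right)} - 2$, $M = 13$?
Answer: $-243474$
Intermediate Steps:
$a = -6$ ($a = -4 - 2 = -6$)
$F{\left(g,P \right)} = 5 g + 13 P$ ($F{\left(g,P \right)} = \left(7 - 2\right) g + 13 P = 5 g + 13 P$)
$357 \left(-392 + F{\left(a,-20 \right)}\right) = 357 \left(-392 + \left(5 \left(-6\right) + 13 \left(-20\right)\right)\right) = 357 \left(-392 - 290\right) = 357 \left(-682\right) = -243474$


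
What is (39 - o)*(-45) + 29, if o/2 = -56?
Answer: -6766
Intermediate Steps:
o = -112 (o = 2*(-56) = -112)
(39 - o)*(-45) + 29 = (39 - 1*(-112))*(-45) + 29 = (39 + 112)*(-45) + 29 = 151*(-45) + 29 = -6795 + 29 = -6766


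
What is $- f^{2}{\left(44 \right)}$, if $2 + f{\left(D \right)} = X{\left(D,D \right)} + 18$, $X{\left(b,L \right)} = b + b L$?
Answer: $-3984016$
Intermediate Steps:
$X{\left(b,L \right)} = b + L b$
$f{\left(D \right)} = 16 + D \left(1 + D\right)$ ($f{\left(D \right)} = -2 + \left(D \left(1 + D\right) + 18\right) = -2 + \left(18 + D \left(1 + D\right)\right) = 16 + D \left(1 + D\right)$)
$- f^{2}{\left(44 \right)} = - \left(16 + 44 \left(1 + 44\right)\right)^{2} = - \left(16 + 44 \cdot 45\right)^{2} = - \left(16 + 1980\right)^{2} = - 1996^{2} = \left(-1\right) 3984016 = -3984016$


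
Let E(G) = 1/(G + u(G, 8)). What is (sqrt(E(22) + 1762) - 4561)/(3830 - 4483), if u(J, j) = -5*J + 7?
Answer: 4561/653 - 59*sqrt(41)/5877 ≈ 6.9204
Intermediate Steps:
u(J, j) = 7 - 5*J
E(G) = 1/(7 - 4*G) (E(G) = 1/(G + (7 - 5*G)) = 1/(7 - 4*G))
(sqrt(E(22) + 1762) - 4561)/(3830 - 4483) = (sqrt(-1/(-7 + 4*22) + 1762) - 4561)/(3830 - 4483) = (sqrt(-1/(-7 + 88) + 1762) - 4561)/(-653) = (sqrt(-1/81 + 1762) - 4561)*(-1/653) = (sqrt(142721/81) - 4561)*(-1/653) = (59*sqrt(41)/9 - 4561)*(-1/653) = (-4561 + 59*sqrt(41)/9)*(-1/653) = 4561/653 - 59*sqrt(41)/5877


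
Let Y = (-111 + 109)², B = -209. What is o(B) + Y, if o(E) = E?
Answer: -205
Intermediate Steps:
Y = 4 (Y = (-2)² = 4)
o(B) + Y = -209 + 4 = -205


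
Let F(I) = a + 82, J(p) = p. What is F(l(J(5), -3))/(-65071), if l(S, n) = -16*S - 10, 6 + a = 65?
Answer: -141/65071 ≈ -0.0021669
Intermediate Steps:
a = 59 (a = -6 + 65 = 59)
l(S, n) = -10 - 16*S
F(I) = 141 (F(I) = 59 + 82 = 141)
F(l(J(5), -3))/(-65071) = 141/(-65071) = 141*(-1/65071) = -141/65071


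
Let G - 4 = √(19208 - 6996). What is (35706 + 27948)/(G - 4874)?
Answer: -77498745/5926172 - 31827*√3053/5926172 ≈ -13.374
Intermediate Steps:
G = 4 + 2*√3053 (G = 4 + √(19208 - 6996) = 4 + √12212 = 4 + 2*√3053 ≈ 114.51)
(35706 + 27948)/(G - 4874) = (35706 + 27948)/((4 + 2*√3053) - 4874) = 63654/(-4870 + 2*√3053)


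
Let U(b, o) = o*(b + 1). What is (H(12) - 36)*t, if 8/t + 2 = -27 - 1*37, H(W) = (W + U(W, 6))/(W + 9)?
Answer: 296/77 ≈ 3.8442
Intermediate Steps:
U(b, o) = o*(1 + b)
H(W) = (6 + 7*W)/(9 + W) (H(W) = (W + 6*(1 + W))/(W + 9) = (W + (6 + 6*W))/(9 + W) = (6 + 7*W)/(9 + W))
t = -4/33 (t = 8/(-2 + (-27 - 1*37)) = 8/(-2 + (-27 - 37)) = 8/(-2 - 64) = 8/(-66) = 8*(-1/66) = -4/33 ≈ -0.12121)
(H(12) - 36)*t = ((6 + 7*12)/(9 + 12) - 36)*(-4/33) = ((6 + 84)/21 - 36)*(-4/33) = ((1/21)*90 - 36)*(-4/33) = (30/7 - 36)*(-4/33) = -222/7*(-4/33) = 296/77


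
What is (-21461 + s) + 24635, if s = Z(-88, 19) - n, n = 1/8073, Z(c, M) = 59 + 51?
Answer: 26511731/8073 ≈ 3284.0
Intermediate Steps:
Z(c, M) = 110
n = 1/8073 ≈ 0.00012387
s = 888029/8073 (s = 110 - 1*1/8073 = 110 - 1/8073 = 888029/8073 ≈ 110.00)
(-21461 + s) + 24635 = (-21461 + 888029/8073) + 24635 = -172366624/8073 + 24635 = 26511731/8073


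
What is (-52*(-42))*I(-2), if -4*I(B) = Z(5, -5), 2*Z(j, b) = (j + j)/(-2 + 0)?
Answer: 1365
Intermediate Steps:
Z(j, b) = -j/2 (Z(j, b) = ((j + j)/(-2 + 0))/2 = ((2*j)/(-2))/2 = ((2*j)*(-½))/2 = (-j)/2 = -j/2)
I(B) = 5/8 (I(B) = -(-1)*5/8 = -¼*(-5/2) = 5/8)
(-52*(-42))*I(-2) = -52*(-42)*(5/8) = 2184*(5/8) = 1365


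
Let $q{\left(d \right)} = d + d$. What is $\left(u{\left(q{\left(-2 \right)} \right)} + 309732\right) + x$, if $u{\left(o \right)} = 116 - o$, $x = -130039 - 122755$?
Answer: $57058$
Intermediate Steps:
$x = -252794$ ($x = -130039 - 122755 = -252794$)
$q{\left(d \right)} = 2 d$
$\left(u{\left(q{\left(-2 \right)} \right)} + 309732\right) + x = \left(\left(116 - 2 \left(-2\right)\right) + 309732\right) - 252794 = \left(\left(116 - -4\right) + 309732\right) - 252794 = \left(\left(116 + 4\right) + 309732\right) - 252794 = \left(120 + 309732\right) - 252794 = 309852 - 252794 = 57058$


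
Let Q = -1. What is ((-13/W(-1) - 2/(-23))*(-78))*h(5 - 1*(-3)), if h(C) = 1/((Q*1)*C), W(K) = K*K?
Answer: -11583/92 ≈ -125.90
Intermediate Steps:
W(K) = K²
h(C) = -1/C (h(C) = 1/((-1*1)*C) = 1/(-C) = -1/C)
((-13/W(-1) - 2/(-23))*(-78))*h(5 - 1*(-3)) = ((-13/((-1)²) - 2/(-23))*(-78))*(-1/(5 - 1*(-3))) = ((-13/1 - 2*(-1/23))*(-78))*(-1/(5 + 3)) = ((-13*1 + 2/23)*(-78))*(-1/8) = ((-13 + 2/23)*(-78))*(-1*⅛) = -297/23*(-78)*(-⅛) = (23166/23)*(-⅛) = -11583/92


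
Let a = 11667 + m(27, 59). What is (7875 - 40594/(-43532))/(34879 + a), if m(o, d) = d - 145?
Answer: 171427547/1011248360 ≈ 0.16952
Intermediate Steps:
m(o, d) = -145 + d
a = 11581 (a = 11667 + (-145 + 59) = 11667 - 86 = 11581)
(7875 - 40594/(-43532))/(34879 + a) = (7875 - 40594/(-43532))/(34879 + 11581) = (7875 - 40594*(-1/43532))/46460 = (7875 + 20297/21766)*(1/46460) = (171427547/21766)*(1/46460) = 171427547/1011248360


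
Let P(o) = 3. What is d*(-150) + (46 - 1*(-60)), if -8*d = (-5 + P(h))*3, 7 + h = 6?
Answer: -13/2 ≈ -6.5000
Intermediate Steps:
h = -1 (h = -7 + 6 = -1)
d = 3/4 (d = -(-5 + 3)*3/8 = -(-1)*3/4 = -1/8*(-6) = 3/4 ≈ 0.75000)
d*(-150) + (46 - 1*(-60)) = (3/4)*(-150) + (46 - 1*(-60)) = -225/2 + (46 + 60) = -225/2 + 106 = -13/2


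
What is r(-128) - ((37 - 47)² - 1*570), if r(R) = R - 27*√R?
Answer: 342 - 216*I*√2 ≈ 342.0 - 305.47*I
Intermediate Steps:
r(-128) - ((37 - 47)² - 1*570) = (-128 - 216*I*√2) - ((37 - 47)² - 1*570) = (-128 - 216*I*√2) - ((-10)² - 570) = (-128 - 216*I*√2) - (100 - 570) = (-128 - 216*I*√2) - 1*(-470) = (-128 - 216*I*√2) + 470 = 342 - 216*I*√2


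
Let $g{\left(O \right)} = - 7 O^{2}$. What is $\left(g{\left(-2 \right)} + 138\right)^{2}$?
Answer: $12100$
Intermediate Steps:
$\left(g{\left(-2 \right)} + 138\right)^{2} = \left(- 7 \left(-2\right)^{2} + 138\right)^{2} = \left(\left(-7\right) 4 + 138\right)^{2} = \left(-28 + 138\right)^{2} = 110^{2} = 12100$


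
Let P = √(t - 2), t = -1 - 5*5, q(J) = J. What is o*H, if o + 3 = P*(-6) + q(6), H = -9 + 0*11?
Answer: -27 + 108*I*√7 ≈ -27.0 + 285.74*I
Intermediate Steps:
H = -9 (H = -9 + 0 = -9)
t = -26 (t = -1 - 25 = -26)
P = 2*I*√7 (P = √(-26 - 2) = √(-28) = 2*I*√7 ≈ 5.2915*I)
o = 3 - 12*I*√7 (o = -3 + ((2*I*√7)*(-6) + 6) = -3 + (-12*I*√7 + 6) = -3 + (6 - 12*I*√7) = 3 - 12*I*√7 ≈ 3.0 - 31.749*I)
o*H = (3 - 12*I*√7)*(-9) = -27 + 108*I*√7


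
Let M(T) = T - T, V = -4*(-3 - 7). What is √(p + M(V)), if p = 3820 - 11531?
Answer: I*√7711 ≈ 87.812*I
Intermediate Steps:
V = 40 (V = -4*(-10) = 40)
p = -7711
M(T) = 0
√(p + M(V)) = √(-7711 + 0) = √(-7711) = I*√7711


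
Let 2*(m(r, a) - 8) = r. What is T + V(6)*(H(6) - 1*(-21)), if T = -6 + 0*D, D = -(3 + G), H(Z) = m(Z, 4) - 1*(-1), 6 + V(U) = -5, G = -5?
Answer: -369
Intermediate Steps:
m(r, a) = 8 + r/2
V(U) = -11 (V(U) = -6 - 5 = -11)
H(Z) = 9 + Z/2 (H(Z) = (8 + Z/2) - 1*(-1) = (8 + Z/2) + 1 = 9 + Z/2)
D = 2 (D = -(3 - 5) = -1*(-2) = 2)
T = -6 (T = -6 + 0*2 = -6 + 0 = -6)
T + V(6)*(H(6) - 1*(-21)) = -6 - 11*((9 + (½)*6) - 1*(-21)) = -6 - 11*((9 + 3) + 21) = -6 - 11*(12 + 21) = -6 - 11*33 = -6 - 363 = -369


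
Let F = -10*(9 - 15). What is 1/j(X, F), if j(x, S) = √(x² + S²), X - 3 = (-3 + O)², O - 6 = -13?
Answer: √14209/14209 ≈ 0.0083892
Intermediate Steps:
O = -7 (O = 6 - 13 = -7)
F = 60 (F = -10*(-6) = 60)
X = 103 (X = 3 + (-3 - 7)² = 3 + (-10)² = 3 + 100 = 103)
j(x, S) = √(S² + x²)
1/j(X, F) = 1/(√(60² + 103²)) = 1/(√(3600 + 10609)) = 1/(√14209) = √14209/14209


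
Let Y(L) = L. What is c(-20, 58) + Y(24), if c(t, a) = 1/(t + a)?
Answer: 913/38 ≈ 24.026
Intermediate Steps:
c(t, a) = 1/(a + t)
c(-20, 58) + Y(24) = 1/(58 - 20) + 24 = 1/38 + 24 = 913/38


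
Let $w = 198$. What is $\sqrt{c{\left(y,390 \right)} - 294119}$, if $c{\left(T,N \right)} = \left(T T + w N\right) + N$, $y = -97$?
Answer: $10 i \sqrt{2071} \approx 455.08 i$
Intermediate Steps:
$c{\left(T,N \right)} = T^{2} + 199 N$ ($c{\left(T,N \right)} = \left(T T + 198 N\right) + N = \left(T^{2} + 198 N\right) + N = T^{2} + 199 N$)
$\sqrt{c{\left(y,390 \right)} - 294119} = \sqrt{\left(\left(-97\right)^{2} + 199 \cdot 390\right) - 294119} = \sqrt{\left(9409 + 77610\right) - 294119} = \sqrt{87019 - 294119} = \sqrt{-207100} = 10 i \sqrt{2071}$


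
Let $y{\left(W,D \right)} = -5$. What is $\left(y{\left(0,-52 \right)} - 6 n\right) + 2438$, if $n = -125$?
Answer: $3183$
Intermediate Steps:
$\left(y{\left(0,-52 \right)} - 6 n\right) + 2438 = \left(-5 - -750\right) + 2438 = \left(-5 + 750\right) + 2438 = 745 + 2438 = 3183$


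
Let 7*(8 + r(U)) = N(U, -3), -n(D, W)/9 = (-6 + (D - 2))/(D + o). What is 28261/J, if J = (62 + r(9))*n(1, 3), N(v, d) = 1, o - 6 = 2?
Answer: 28261/379 ≈ 74.567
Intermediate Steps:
o = 8 (o = 6 + 2 = 8)
n(D, W) = -9*(-8 + D)/(8 + D) (n(D, W) = -9*(-6 + (D - 2))/(D + 8) = -9*(-6 + (-2 + D))/(8 + D) = -9*(-8 + D)/(8 + D))
r(U) = -55/7 (r(U) = -8 + (⅐)*1 = -8 + ⅐ = -55/7)
J = 379 (J = (62 - 55/7)*(9*(8 - 1*1)/(8 + 1)) = 379*(9*(8 - 1)/9)/7 = 379*(9*(⅑)*7)/7 = (379/7)*7 = 379)
28261/J = 28261/379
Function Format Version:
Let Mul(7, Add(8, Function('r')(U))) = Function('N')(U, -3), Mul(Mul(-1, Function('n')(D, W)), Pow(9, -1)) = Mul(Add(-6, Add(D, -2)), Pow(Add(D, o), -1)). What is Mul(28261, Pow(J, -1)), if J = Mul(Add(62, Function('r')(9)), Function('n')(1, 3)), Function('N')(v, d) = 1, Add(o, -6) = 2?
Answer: Rational(28261, 379) ≈ 74.567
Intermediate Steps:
o = 8 (o = Add(6, 2) = 8)
Function('n')(D, W) = Mul(-9, Pow(Add(8, D), -1), Add(-8, D)) (Function('n')(D, W) = Mul(-9, Mul(Add(-6, Add(D, -2)), Pow(Add(D, 8), -1))) = Mul(-9, Mul(Add(-6, Add(-2, D)), Pow(Add(8, D), -1))) = Mul(-9, Mul(Add(-8, D), Pow(Add(8, D), -1))) = Mul(-9, Mul(Pow(Add(8, D), -1), Add(-8, D))) = Mul(-9, Pow(Add(8, D), -1), Add(-8, D)))
Function('r')(U) = Rational(-55, 7) (Function('r')(U) = Add(-8, Mul(Rational(1, 7), 1)) = Add(-8, Rational(1, 7)) = Rational(-55, 7))
J = 379 (J = Mul(Add(62, Rational(-55, 7)), Mul(9, Pow(Add(8, 1), -1), Add(8, Mul(-1, 1)))) = Mul(Rational(379, 7), Mul(9, Pow(9, -1), Add(8, -1))) = Mul(Rational(379, 7), Mul(9, Rational(1, 9), 7)) = Mul(Rational(379, 7), 7) = 379)
Mul(28261, Pow(J, -1)) = Mul(28261, Pow(379, -1)) = Mul(28261, Rational(1, 379)) = Rational(28261, 379)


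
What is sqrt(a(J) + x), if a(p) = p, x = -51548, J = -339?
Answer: I*sqrt(51887) ≈ 227.79*I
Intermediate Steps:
sqrt(a(J) + x) = sqrt(-339 - 51548) = sqrt(-51887) = I*sqrt(51887)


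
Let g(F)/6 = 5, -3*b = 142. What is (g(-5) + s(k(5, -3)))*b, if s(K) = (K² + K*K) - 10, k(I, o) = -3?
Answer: -5396/3 ≈ -1798.7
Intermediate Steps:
b = -142/3 (b = -⅓*142 = -142/3 ≈ -47.333)
g(F) = 30 (g(F) = 6*5 = 30)
s(K) = -10 + 2*K² (s(K) = (K² + K²) - 10 = 2*K² - 10 = -10 + 2*K²)
(g(-5) + s(k(5, -3)))*b = (30 + (-10 + 2*(-3)²))*(-142/3) = (30 + (-10 + 2*9))*(-142/3) = (30 + (-10 + 18))*(-142/3) = (30 + 8)*(-142/3) = 38*(-142/3) = -5396/3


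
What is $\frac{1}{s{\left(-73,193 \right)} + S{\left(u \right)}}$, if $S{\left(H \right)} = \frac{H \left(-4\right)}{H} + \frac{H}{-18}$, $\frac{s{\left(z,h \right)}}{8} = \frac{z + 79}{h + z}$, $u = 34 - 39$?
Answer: $- \frac{90}{299} \approx -0.301$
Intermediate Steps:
$u = -5$
$s{\left(z,h \right)} = \frac{8 \left(79 + z\right)}{h + z}$ ($s{\left(z,h \right)} = 8 \frac{z + 79}{h + z} = 8 \frac{79 + z}{h + z} = \frac{8 \left(79 + z\right)}{h + z}$)
$S{\left(H \right)} = -4 - \frac{H}{18}$ ($S{\left(H \right)} = \frac{\left(-4\right) H}{H} + H \left(- \frac{1}{18}\right) = -4 - \frac{H}{18}$)
$\frac{1}{s{\left(-73,193 \right)} + S{\left(u \right)}} = \frac{1}{\frac{8 \left(79 - 73\right)}{193 - 73} - \frac{67}{18}} = \frac{1}{8 \cdot \frac{1}{120} \cdot 6 + \left(-4 + \frac{5}{18}\right)} = \frac{1}{8 \cdot \frac{1}{120} \cdot 6 - \frac{67}{18}} = \frac{1}{\frac{2}{5} - \frac{67}{18}} = \frac{1}{- \frac{299}{90}} = - \frac{90}{299}$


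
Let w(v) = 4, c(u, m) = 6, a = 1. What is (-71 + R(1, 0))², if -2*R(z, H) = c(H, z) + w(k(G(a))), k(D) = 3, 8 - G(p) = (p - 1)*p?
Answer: 5776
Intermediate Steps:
G(p) = 8 - p*(-1 + p) (G(p) = 8 - (p - 1)*p = 8 - (-1 + p)*p = 8 - p*(-1 + p))
R(z, H) = -5 (R(z, H) = -(6 + 4)/2 = -½*10 = -5)
(-71 + R(1, 0))² = (-71 - 5)² = (-76)² = 5776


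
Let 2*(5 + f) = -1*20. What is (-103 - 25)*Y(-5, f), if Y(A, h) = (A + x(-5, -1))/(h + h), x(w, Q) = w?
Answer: -128/3 ≈ -42.667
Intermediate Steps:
f = -15 (f = -5 + (-1*20)/2 = -5 + (½)*(-20) = -5 - 10 = -15)
Y(A, h) = (-5 + A)/(2*h) (Y(A, h) = (A - 5)/(h + h) = (-5 + A)/((2*h)) = (-5 + A)*(1/(2*h)) = (-5 + A)/(2*h))
(-103 - 25)*Y(-5, f) = (-103 - 25)*((½)*(-5 - 5)/(-15)) = -64*(-1)*(-10)/15 = -128*⅓ = -128/3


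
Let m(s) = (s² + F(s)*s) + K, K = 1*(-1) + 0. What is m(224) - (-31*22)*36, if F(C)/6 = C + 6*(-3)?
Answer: 351591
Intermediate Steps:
F(C) = -108 + 6*C (F(C) = 6*(C + 6*(-3)) = 6*(C - 18) = 6*(-18 + C) = -108 + 6*C)
K = -1 (K = -1 + 0 = -1)
m(s) = -1 + s² + s*(-108 + 6*s) (m(s) = (s² + (-108 + 6*s)*s) - 1 = (s² + s*(-108 + 6*s)) - 1 = -1 + s² + s*(-108 + 6*s))
m(224) - (-31*22)*36 = (-1 - 108*224 + 7*224²) - (-31*22)*36 = (-1 - 24192 + 7*50176) - (-682)*36 = (-1 - 24192 + 351232) - 1*(-24552) = 327039 + 24552 = 351591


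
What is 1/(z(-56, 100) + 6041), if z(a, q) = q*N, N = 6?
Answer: 1/6641 ≈ 0.00015058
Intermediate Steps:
z(a, q) = 6*q (z(a, q) = q*6 = 6*q)
1/(z(-56, 100) + 6041) = 1/(6*100 + 6041) = 1/(600 + 6041) = 1/6641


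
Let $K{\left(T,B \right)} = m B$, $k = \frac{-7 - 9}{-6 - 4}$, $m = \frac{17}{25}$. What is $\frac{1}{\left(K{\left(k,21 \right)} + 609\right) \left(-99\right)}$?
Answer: $- \frac{25}{1542618} \approx -1.6206 \cdot 10^{-5}$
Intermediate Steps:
$m = \frac{17}{25}$ ($m = 17 \cdot \frac{1}{25} = \frac{17}{25} \approx 0.68$)
$k = \frac{8}{5}$ ($k = - \frac{16}{-10} = \left(-16\right) \left(- \frac{1}{10}\right) = \frac{8}{5} \approx 1.6$)
$K{\left(T,B \right)} = \frac{17 B}{25}$
$\frac{1}{\left(K{\left(k,21 \right)} + 609\right) \left(-99\right)} = \frac{1}{\left(\frac{17}{25} \cdot 21 + 609\right) \left(-99\right)} = \frac{1}{\frac{357}{25} + 609} \left(- \frac{1}{99}\right) = \frac{1}{\frac{15582}{25}} \left(- \frac{1}{99}\right) = \frac{25}{15582} \left(- \frac{1}{99}\right) = - \frac{25}{1542618}$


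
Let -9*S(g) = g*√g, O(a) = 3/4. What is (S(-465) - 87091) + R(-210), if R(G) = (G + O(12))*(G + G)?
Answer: 794 + 155*I*√465/3 ≈ 794.0 + 1114.1*I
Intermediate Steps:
O(a) = ¾ (O(a) = 3*(¼) = ¾)
R(G) = 2*G*(¾ + G) (R(G) = (G + ¾)*(G + G) = (¾ + G)*(2*G) = 2*G*(¾ + G))
S(g) = -g^(3/2)/9 (S(g) = -g*√g/9 = -g^(3/2)/9)
(S(-465) - 87091) + R(-210) = (-(-155)*I*√465/3 - 87091) + (½)*(-210)*(3 + 4*(-210)) = (-(-155)*I*√465/3 - 87091) + (½)*(-210)*(3 - 840) = (155*I*√465/3 - 87091) + (½)*(-210)*(-837) = (-87091 + 155*I*√465/3) + 87885 = 794 + 155*I*√465/3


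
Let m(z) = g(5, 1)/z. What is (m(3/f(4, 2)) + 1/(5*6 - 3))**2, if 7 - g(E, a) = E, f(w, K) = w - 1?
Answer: 3025/729 ≈ 4.1495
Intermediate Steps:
f(w, K) = -1 + w
g(E, a) = 7 - E
m(z) = 2/z (m(z) = (7 - 1*5)/z = (7 - 5)/z = 2/z)
(m(3/f(4, 2)) + 1/(5*6 - 3))**2 = (2/((3/(-1 + 4))) + 1/(5*6 - 3))**2 = (2/((3/3)) + 1/(30 - 3))**2 = (2/((3*(1/3))) + 1/27)**2 = (2/1 + 1/27)**2 = (2*1 + 1/27)**2 = (2 + 1/27)**2 = (55/27)**2 = 3025/729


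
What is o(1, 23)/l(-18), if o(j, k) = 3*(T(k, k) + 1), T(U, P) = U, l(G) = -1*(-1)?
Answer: 72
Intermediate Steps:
l(G) = 1
o(j, k) = 3 + 3*k (o(j, k) = 3*(k + 1) = 3*(1 + k) = 3 + 3*k)
o(1, 23)/l(-18) = (3 + 3*23)/1 = (3 + 69)*1 = 72*1 = 72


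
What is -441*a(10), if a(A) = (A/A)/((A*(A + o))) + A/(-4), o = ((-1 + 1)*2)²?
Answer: 109809/100 ≈ 1098.1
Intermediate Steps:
o = 0 (o = (0*2)² = 0² = 0)
a(A) = A⁻² - A/4 (a(A) = (A/A)/((A*(A + 0))) + A/(-4) = 1/(A*A) + A*(-¼) = 1/A² - A/4 = A⁻² - A/4)
-441*a(10) = -441*(10⁻² - ¼*10) = -441*(1/100 - 5/2) = -441*(-249/100) = 109809/100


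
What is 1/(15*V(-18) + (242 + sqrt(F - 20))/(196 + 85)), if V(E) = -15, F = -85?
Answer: -17698223/3966858394 - 281*I*sqrt(105)/3966858394 ≈ -0.0044615 - 7.2586e-7*I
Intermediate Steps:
1/(15*V(-18) + (242 + sqrt(F - 20))/(196 + 85)) = 1/(15*(-15) + (242 + sqrt(-85 - 20))/(196 + 85)) = 1/(-225 + (242 + sqrt(-105))/281) = 1/(-225 + (242 + I*sqrt(105))*(1/281)) = 1/(-225 + (242/281 + I*sqrt(105)/281)) = 1/(-62983/281 + I*sqrt(105)/281)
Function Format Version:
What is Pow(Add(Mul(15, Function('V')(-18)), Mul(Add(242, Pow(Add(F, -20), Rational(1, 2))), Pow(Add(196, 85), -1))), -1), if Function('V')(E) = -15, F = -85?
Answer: Add(Rational(-17698223, 3966858394), Mul(Rational(-281, 3966858394), I, Pow(105, Rational(1, 2)))) ≈ Add(-0.0044615, Mul(-7.2586e-7, I))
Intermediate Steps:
Pow(Add(Mul(15, Function('V')(-18)), Mul(Add(242, Pow(Add(F, -20), Rational(1, 2))), Pow(Add(196, 85), -1))), -1) = Pow(Add(Mul(15, -15), Mul(Add(242, Pow(Add(-85, -20), Rational(1, 2))), Pow(Add(196, 85), -1))), -1) = Pow(Add(-225, Mul(Add(242, Pow(-105, Rational(1, 2))), Pow(281, -1))), -1) = Pow(Add(-225, Mul(Add(242, Mul(I, Pow(105, Rational(1, 2)))), Rational(1, 281))), -1) = Pow(Add(-225, Add(Rational(242, 281), Mul(Rational(1, 281), I, Pow(105, Rational(1, 2))))), -1) = Pow(Add(Rational(-62983, 281), Mul(Rational(1, 281), I, Pow(105, Rational(1, 2)))), -1)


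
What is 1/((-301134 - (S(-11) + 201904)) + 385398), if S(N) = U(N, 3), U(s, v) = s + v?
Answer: -1/117632 ≈ -8.5011e-6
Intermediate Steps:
S(N) = 3 + N (S(N) = N + 3 = 3 + N)
1/((-301134 - (S(-11) + 201904)) + 385398) = 1/((-301134 - ((3 - 11) + 201904)) + 385398) = 1/((-301134 - (-8 + 201904)) + 385398) = 1/((-301134 - 1*201896) + 385398) = 1/((-301134 - 201896) + 385398) = 1/(-503030 + 385398) = 1/(-117632) = -1/117632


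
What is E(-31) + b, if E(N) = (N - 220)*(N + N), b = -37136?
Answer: -21574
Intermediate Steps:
E(N) = 2*N*(-220 + N) (E(N) = (-220 + N)*(2*N) = 2*N*(-220 + N))
E(-31) + b = 2*(-31)*(-220 - 31) - 37136 = 2*(-31)*(-251) - 37136 = 15562 - 37136 = -21574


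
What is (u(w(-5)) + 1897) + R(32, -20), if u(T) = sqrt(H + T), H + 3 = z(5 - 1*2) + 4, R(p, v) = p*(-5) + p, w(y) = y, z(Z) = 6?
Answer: 1769 + sqrt(2) ≈ 1770.4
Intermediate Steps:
R(p, v) = -4*p (R(p, v) = -5*p + p = -4*p)
H = 7 (H = -3 + (6 + 4) = -3 + 10 = 7)
u(T) = sqrt(7 + T)
(u(w(-5)) + 1897) + R(32, -20) = (sqrt(7 - 5) + 1897) - 4*32 = (sqrt(2) + 1897) - 128 = (1897 + sqrt(2)) - 128 = 1769 + sqrt(2)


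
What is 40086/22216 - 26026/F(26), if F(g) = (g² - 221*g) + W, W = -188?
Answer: 17931041/2654812 ≈ 6.7542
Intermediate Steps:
F(g) = -188 + g² - 221*g (F(g) = (g² - 221*g) - 188 = -188 + g² - 221*g)
40086/22216 - 26026/F(26) = 40086/22216 - 26026/(-188 + 26² - 221*26) = 40086*(1/22216) - 26026/(-188 + 676 - 5746) = 20043/11108 - 26026/(-5258) = 20043/11108 - 26026*(-1/5258) = 20043/11108 + 1183/239 = 17931041/2654812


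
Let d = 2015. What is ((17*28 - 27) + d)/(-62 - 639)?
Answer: -2464/701 ≈ -3.5150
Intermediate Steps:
((17*28 - 27) + d)/(-62 - 639) = ((17*28 - 27) + 2015)/(-62 - 639) = ((476 - 27) + 2015)/(-701) = (449 + 2015)*(-1/701) = 2464*(-1/701) = -2464/701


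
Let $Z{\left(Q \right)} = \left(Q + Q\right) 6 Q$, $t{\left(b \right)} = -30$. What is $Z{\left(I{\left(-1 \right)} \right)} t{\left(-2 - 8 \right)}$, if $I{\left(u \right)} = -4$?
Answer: $-5760$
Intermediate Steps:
$Z{\left(Q \right)} = 12 Q^{2}$ ($Z{\left(Q \right)} = 2 Q 6 Q = 12 Q Q = 12 Q^{2}$)
$Z{\left(I{\left(-1 \right)} \right)} t{\left(-2 - 8 \right)} = 12 \left(-4\right)^{2} \left(-30\right) = 12 \cdot 16 \left(-30\right) = 192 \left(-30\right) = -5760$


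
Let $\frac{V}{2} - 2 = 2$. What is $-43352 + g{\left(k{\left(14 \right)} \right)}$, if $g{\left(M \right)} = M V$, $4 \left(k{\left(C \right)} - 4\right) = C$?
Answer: $-43292$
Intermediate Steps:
$V = 8$ ($V = 4 + 2 \cdot 2 = 4 + 4 = 8$)
$k{\left(C \right)} = 4 + \frac{C}{4}$
$g{\left(M \right)} = 8 M$ ($g{\left(M \right)} = M 8 = 8 M$)
$-43352 + g{\left(k{\left(14 \right)} \right)} = -43352 + 8 \left(4 + \frac{1}{4} \cdot 14\right) = -43352 + 8 \left(4 + \frac{7}{2}\right) = -43352 + 8 \cdot \frac{15}{2} = -43352 + 60 = -43292$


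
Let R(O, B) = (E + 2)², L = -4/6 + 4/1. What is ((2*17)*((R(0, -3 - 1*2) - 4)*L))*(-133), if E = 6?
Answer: -904400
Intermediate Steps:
L = 10/3 (L = -4*⅙ + 4*1 = -⅔ + 4 = 10/3 ≈ 3.3333)
R(O, B) = 64 (R(O, B) = (6 + 2)² = 8² = 64)
((2*17)*((R(0, -3 - 1*2) - 4)*L))*(-133) = ((2*17)*((64 - 4)*(10/3)))*(-133) = (34*(60*(10/3)))*(-133) = (34*200)*(-133) = 6800*(-133) = -904400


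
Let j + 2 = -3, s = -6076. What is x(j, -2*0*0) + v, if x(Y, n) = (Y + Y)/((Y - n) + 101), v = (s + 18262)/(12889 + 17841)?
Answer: 215639/737520 ≈ 0.29238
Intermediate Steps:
v = 6093/15365 (v = (-6076 + 18262)/(12889 + 17841) = 12186/30730 = 12186*(1/30730) = 6093/15365 ≈ 0.39655)
j = -5 (j = -2 - 3 = -5)
x(Y, n) = 2*Y/(101 + Y - n) (x(Y, n) = (2*Y)/(101 + Y - n) = 2*Y/(101 + Y - n))
x(j, -2*0*0) + v = 2*(-5)/(101 - 5 - (-2*0)*0) + 6093/15365 = 2*(-5)/(101 - 5 - 0*0) + 6093/15365 = 2*(-5)/(101 - 5 - 1*0) + 6093/15365 = 2*(-5)/(101 - 5 + 0) + 6093/15365 = 2*(-5)/96 + 6093/15365 = 2*(-5)*(1/96) + 6093/15365 = -5/48 + 6093/15365 = 215639/737520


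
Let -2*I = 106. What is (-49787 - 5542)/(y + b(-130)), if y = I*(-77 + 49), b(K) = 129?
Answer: -55329/1613 ≈ -34.302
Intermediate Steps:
I = -53 (I = -1/2*106 = -53)
y = 1484 (y = -53*(-77 + 49) = -53*(-28) = 1484)
(-49787 - 5542)/(y + b(-130)) = (-49787 - 5542)/(1484 + 129) = -55329/1613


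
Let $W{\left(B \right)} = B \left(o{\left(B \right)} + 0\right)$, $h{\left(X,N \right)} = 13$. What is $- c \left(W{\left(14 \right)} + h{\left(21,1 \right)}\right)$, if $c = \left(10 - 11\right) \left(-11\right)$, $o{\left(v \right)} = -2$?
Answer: $165$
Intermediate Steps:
$c = 11$ ($c = \left(-1\right) \left(-11\right) = 11$)
$W{\left(B \right)} = - 2 B$ ($W{\left(B \right)} = B \left(-2 + 0\right) = B \left(-2\right) = - 2 B$)
$- c \left(W{\left(14 \right)} + h{\left(21,1 \right)}\right) = - 11 \left(\left(-2\right) 14 + 13\right) = - 11 \left(-28 + 13\right) = - 11 \left(-15\right) = \left(-1\right) \left(-165\right) = 165$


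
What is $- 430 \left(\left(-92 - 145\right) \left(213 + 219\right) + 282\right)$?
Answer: $43903860$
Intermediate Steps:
$- 430 \left(\left(-92 - 145\right) \left(213 + 219\right) + 282\right) = - 430 \left(\left(-237\right) 432 + 282\right) = - 430 \left(-102384 + 282\right) = \left(-430\right) \left(-102102\right) = 43903860$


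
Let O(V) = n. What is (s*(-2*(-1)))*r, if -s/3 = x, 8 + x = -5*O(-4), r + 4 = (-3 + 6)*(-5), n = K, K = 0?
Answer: -912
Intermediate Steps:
n = 0
O(V) = 0
r = -19 (r = -4 + (-3 + 6)*(-5) = -4 + 3*(-5) = -4 - 15 = -19)
x = -8 (x = -8 - 5*0 = -8 + 0 = -8)
s = 24 (s = -3*(-8) = 24)
(s*(-2*(-1)))*r = (24*(-2*(-1)))*(-19) = (24*2)*(-19) = 48*(-19) = -912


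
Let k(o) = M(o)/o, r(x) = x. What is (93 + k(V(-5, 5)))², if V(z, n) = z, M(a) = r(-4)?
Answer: 219961/25 ≈ 8798.4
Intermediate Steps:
M(a) = -4
k(o) = -4/o
(93 + k(V(-5, 5)))² = (93 - 4/(-5))² = (93 - 4*(-⅕))² = (93 + ⅘)² = (469/5)² = 219961/25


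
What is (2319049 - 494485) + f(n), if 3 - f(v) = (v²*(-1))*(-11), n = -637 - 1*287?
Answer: -7566969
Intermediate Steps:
n = -924 (n = -637 - 287 = -924)
f(v) = 3 - 11*v² (f(v) = 3 - v²*(-1)*(-11) = 3 - (-v²)*(-11) = 3 - 11*v²)
(2319049 - 494485) + f(n) = (2319049 - 494485) + (3 - 11*(-924)²) = 1824564 + (3 - 11*853776) = 1824564 + (3 - 9391536) = 1824564 - 9391533 = -7566969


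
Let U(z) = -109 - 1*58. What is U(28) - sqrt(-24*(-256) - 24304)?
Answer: -167 - 4*I*sqrt(1135) ≈ -167.0 - 134.76*I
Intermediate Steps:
U(z) = -167 (U(z) = -109 - 58 = -167)
U(28) - sqrt(-24*(-256) - 24304) = -167 - sqrt(-24*(-256) - 24304) = -167 - sqrt(6144 - 24304) = -167 - sqrt(-18160) = -167 - 4*I*sqrt(1135)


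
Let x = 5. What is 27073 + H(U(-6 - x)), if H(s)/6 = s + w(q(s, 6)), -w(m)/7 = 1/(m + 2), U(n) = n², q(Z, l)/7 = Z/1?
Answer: 7867103/283 ≈ 27799.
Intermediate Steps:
q(Z, l) = 7*Z (q(Z, l) = 7*(Z/1) = 7*(Z*1) = 7*Z)
w(m) = -7/(2 + m) (w(m) = -7/(m + 2) = -7/(2 + m))
H(s) = -42/(2 + 7*s) + 6*s (H(s) = 6*(s - 7/(2 + 7*s)) = -42/(2 + 7*s) + 6*s)
27073 + H(U(-6 - x)) = 27073 + 6*(-7 + (-6 - 1*5)²*(2 + 7*(-6 - 1*5)²))/(2 + 7*(-6 - 1*5)²) = 27073 + 6*(-7 + (-6 - 5)²*(2 + 7*(-6 - 5)²))/(2 + 7*(-6 - 5)²) = 27073 + 6*(-7 + (-11)²*(2 + 7*(-11)²))/(2 + 7*(-11)²) = 27073 + 6*(-7 + 121*(2 + 7*121))/(2 + 7*121) = 27073 + 6*(-7 + 121*(2 + 847))/(2 + 847) = 27073 + 6*(-7 + 121*849)/849 = 27073 + 6*(1/849)*(-7 + 102729) = 27073 + 6*(1/849)*102722 = 27073 + 205444/283 = 7867103/283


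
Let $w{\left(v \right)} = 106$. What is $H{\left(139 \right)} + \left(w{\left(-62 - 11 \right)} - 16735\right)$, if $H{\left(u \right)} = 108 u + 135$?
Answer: $-1482$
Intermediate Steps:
$H{\left(u \right)} = 135 + 108 u$
$H{\left(139 \right)} + \left(w{\left(-62 - 11 \right)} - 16735\right) = \left(135 + 108 \cdot 139\right) + \left(106 - 16735\right) = \left(135 + 15012\right) + \left(106 - 16735\right) = 15147 - 16629 = -1482$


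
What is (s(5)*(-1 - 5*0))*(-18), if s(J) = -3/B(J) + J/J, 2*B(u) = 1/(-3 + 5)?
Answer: -198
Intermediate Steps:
B(u) = ¼ (B(u) = 1/(2*(-3 + 5)) = (½)/2 = (½)*(½) = ¼)
s(J) = -11 (s(J) = -3/¼ + J/J = -3*4 + 1 = -12 + 1 = -11)
(s(5)*(-1 - 5*0))*(-18) = -11*(-1 - 5*0)*(-18) = -11*(-1 + 0)*(-18) = -11*(-1)*(-18) = 11*(-18) = -198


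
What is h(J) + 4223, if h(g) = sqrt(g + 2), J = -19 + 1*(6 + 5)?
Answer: 4223 + I*sqrt(6) ≈ 4223.0 + 2.4495*I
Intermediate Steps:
J = -8 (J = -19 + 1*11 = -19 + 11 = -8)
h(g) = sqrt(2 + g)
h(J) + 4223 = sqrt(2 - 8) + 4223 = sqrt(-6) + 4223 = I*sqrt(6) + 4223 = 4223 + I*sqrt(6)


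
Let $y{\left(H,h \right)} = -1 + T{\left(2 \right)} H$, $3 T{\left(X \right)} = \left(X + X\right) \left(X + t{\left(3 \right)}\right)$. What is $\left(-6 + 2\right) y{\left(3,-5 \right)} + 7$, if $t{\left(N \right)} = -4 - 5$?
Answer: $123$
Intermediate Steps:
$t{\left(N \right)} = -9$ ($t{\left(N \right)} = -4 - 5 = -9$)
$T{\left(X \right)} = \frac{2 X \left(-9 + X\right)}{3}$ ($T{\left(X \right)} = \frac{\left(X + X\right) \left(X - 9\right)}{3} = \frac{2 X \left(-9 + X\right)}{3}$)
$y{\left(H,h \right)} = -1 - \frac{28 H}{3}$ ($y{\left(H,h \right)} = -1 + \frac{2}{3} \cdot 2 \left(-9 + 2\right) H = -1 + \frac{2}{3} \cdot 2 \left(-7\right) H = -1 - \frac{28 H}{3}$)
$\left(-6 + 2\right) y{\left(3,-5 \right)} + 7 = \left(-6 + 2\right) \left(-1 - 28\right) + 7 = - 4 \left(-1 - 28\right) + 7 = \left(-4\right) \left(-29\right) + 7 = 116 + 7 = 123$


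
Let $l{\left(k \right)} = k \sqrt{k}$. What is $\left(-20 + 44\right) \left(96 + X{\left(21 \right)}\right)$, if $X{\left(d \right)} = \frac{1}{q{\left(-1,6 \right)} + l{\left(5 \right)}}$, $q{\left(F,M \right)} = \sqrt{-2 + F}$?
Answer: $\frac{24 \left(1 + 480 \sqrt{5} + 96 i \sqrt{3}\right)}{5 \sqrt{5} + i \sqrt{3}} \approx 2306.1 - 0.32476 i$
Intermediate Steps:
$l{\left(k \right)} = k^{\frac{3}{2}}$
$X{\left(d \right)} = \frac{1}{5 \sqrt{5} + i \sqrt{3}}$ ($X{\left(d \right)} = \frac{1}{\sqrt{-2 - 1} + 5^{\frac{3}{2}}} = \frac{1}{\sqrt{-3} + 5 \sqrt{5}} = \frac{1}{i \sqrt{3} + 5 \sqrt{5}} = \frac{1}{5 \sqrt{5} + i \sqrt{3}}$)
$\left(-20 + 44\right) \left(96 + X{\left(21 \right)}\right) = \left(-20 + 44\right) \left(96 + \frac{1}{5 \sqrt{5} + i \sqrt{3}}\right) = 24 \left(96 + \frac{1}{5 \sqrt{5} + i \sqrt{3}}\right) = 2304 + \frac{24}{5 \sqrt{5} + i \sqrt{3}}$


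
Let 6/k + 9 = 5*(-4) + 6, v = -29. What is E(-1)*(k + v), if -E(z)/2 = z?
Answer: -1346/23 ≈ -58.522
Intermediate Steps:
k = -6/23 (k = 6/(-9 + (5*(-4) + 6)) = 6/(-9 + (-20 + 6)) = 6/(-9 - 14) = 6/(-23) = 6*(-1/23) = -6/23 ≈ -0.26087)
E(z) = -2*z
E(-1)*(k + v) = (-2*(-1))*(-6/23 - 29) = 2*(-673/23) = -1346/23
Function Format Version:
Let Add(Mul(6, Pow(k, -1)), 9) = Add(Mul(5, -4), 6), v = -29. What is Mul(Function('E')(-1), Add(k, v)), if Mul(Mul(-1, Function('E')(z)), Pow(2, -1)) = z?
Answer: Rational(-1346, 23) ≈ -58.522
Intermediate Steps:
k = Rational(-6, 23) (k = Mul(6, Pow(Add(-9, Add(Mul(5, -4), 6)), -1)) = Mul(6, Pow(Add(-9, Add(-20, 6)), -1)) = Mul(6, Pow(Add(-9, -14), -1)) = Mul(6, Pow(-23, -1)) = Mul(6, Rational(-1, 23)) = Rational(-6, 23) ≈ -0.26087)
Function('E')(z) = Mul(-2, z)
Mul(Function('E')(-1), Add(k, v)) = Mul(Mul(-2, -1), Add(Rational(-6, 23), -29)) = Mul(2, Rational(-673, 23)) = Rational(-1346, 23)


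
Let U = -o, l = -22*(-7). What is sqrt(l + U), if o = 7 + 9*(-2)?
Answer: sqrt(165) ≈ 12.845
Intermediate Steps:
o = -11 (o = 7 - 18 = -11)
l = 154
U = 11 (U = -1*(-11) = 11)
sqrt(l + U) = sqrt(154 + 11) = sqrt(165)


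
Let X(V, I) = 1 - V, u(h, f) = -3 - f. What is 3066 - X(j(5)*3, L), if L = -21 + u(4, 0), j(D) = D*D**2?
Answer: 3440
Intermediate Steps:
j(D) = D**3
L = -24 (L = -21 + (-3 - 1*0) = -21 + (-3 + 0) = -21 - 3 = -24)
3066 - X(j(5)*3, L) = 3066 - (1 - 5**3*3) = 3066 - (1 - 125*3) = 3066 - (1 - 1*375) = 3066 - (1 - 375) = 3066 - 1*(-374) = 3066 + 374 = 3440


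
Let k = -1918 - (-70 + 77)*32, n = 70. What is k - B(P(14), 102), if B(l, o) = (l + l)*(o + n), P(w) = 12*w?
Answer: -59934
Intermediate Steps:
k = -2142 (k = -1918 - 7*32 = -1918 - 1*224 = -1918 - 224 = -2142)
B(l, o) = 2*l*(70 + o) (B(l, o) = (l + l)*(o + 70) = (2*l)*(70 + o) = 2*l*(70 + o))
k - B(P(14), 102) = -2142 - 2*12*14*(70 + 102) = -2142 - 2*168*172 = -2142 - 1*57792 = -2142 - 57792 = -59934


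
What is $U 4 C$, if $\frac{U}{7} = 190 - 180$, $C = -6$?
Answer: $-1680$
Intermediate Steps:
$U = 70$ ($U = 7 \left(190 - 180\right) = 7 \cdot 10 = 70$)
$U 4 C = 70 \cdot 4 \left(-6\right) = 70 \left(-24\right) = -1680$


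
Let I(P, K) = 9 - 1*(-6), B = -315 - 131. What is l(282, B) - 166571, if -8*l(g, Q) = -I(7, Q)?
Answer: -1332553/8 ≈ -1.6657e+5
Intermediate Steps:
B = -446
I(P, K) = 15 (I(P, K) = 9 + 6 = 15)
l(g, Q) = 15/8 (l(g, Q) = -(-1)*15/8 = -1/8*(-15) = 15/8)
l(282, B) - 166571 = 15/8 - 166571 = -1332553/8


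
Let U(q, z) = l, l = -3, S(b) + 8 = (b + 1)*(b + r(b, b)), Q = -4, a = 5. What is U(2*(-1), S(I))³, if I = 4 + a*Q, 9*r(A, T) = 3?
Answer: -27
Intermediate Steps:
r(A, T) = ⅓ (r(A, T) = (⅑)*3 = ⅓)
I = -16 (I = 4 + 5*(-4) = 4 - 20 = -16)
S(b) = -8 + (1 + b)*(⅓ + b) (S(b) = -8 + (b + 1)*(b + ⅓) = -8 + (1 + b)*(⅓ + b))
U(q, z) = -3
U(2*(-1), S(I))³ = (-3)³ = -27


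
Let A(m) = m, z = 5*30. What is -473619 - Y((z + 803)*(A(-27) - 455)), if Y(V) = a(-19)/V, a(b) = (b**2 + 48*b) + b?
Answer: -108777496872/229673 ≈ -4.7362e+5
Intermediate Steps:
z = 150
a(b) = b**2 + 49*b
Y(V) = -570/V (Y(V) = (-19*(49 - 19))/V = (-19*30)/V = -570/V)
-473619 - Y((z + 803)*(A(-27) - 455)) = -473619 - (-570)/((150 + 803)*(-27 - 455)) = -473619 - (-570)/(953*(-482)) = -473619 - (-570)/(-459346) = -473619 - (-570)*(-1)/459346 = -473619 - 1*285/229673 = -473619 - 285/229673 = -108777496872/229673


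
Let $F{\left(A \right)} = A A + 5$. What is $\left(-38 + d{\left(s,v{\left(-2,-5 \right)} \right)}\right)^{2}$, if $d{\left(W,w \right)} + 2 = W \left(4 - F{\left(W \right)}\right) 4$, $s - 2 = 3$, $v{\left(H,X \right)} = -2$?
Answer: $313600$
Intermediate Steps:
$F{\left(A \right)} = 5 + A^{2}$ ($F{\left(A \right)} = A^{2} + 5 = 5 + A^{2}$)
$s = 5$ ($s = 2 + 3 = 5$)
$d{\left(W,w \right)} = -2 + 4 W \left(-1 - W^{2}\right)$ ($d{\left(W,w \right)} = -2 + W \left(4 - \left(5 + W^{2}\right)\right) 4 = -2 + W \left(-1 - W^{2}\right) 4 = -2 + 4 W \left(-1 - W^{2}\right)$)
$\left(-38 + d{\left(s,v{\left(-2,-5 \right)} \right)}\right)^{2} = \left(-38 - \left(22 + 500\right)\right)^{2} = \left(-38 - 522\right)^{2} = \left(-560\right)^{2} = 313600$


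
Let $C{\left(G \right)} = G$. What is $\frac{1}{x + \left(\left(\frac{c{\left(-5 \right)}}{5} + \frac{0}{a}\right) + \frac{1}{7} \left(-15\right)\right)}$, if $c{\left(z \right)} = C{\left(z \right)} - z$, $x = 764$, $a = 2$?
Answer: $\frac{7}{5333} \approx 0.0013126$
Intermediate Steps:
$c{\left(z \right)} = 0$ ($c{\left(z \right)} = z - z = 0$)
$\frac{1}{x + \left(\left(\frac{c{\left(-5 \right)}}{5} + \frac{0}{a}\right) + \frac{1}{7} \left(-15\right)\right)} = \frac{1}{764 + \left(\left(\frac{0}{5} + \frac{0}{2}\right) + \frac{1}{7} \left(-15\right)\right)} = \frac{1}{764 + \left(\left(0 \cdot \frac{1}{5} + 0 \cdot \frac{1}{2}\right) + \frac{1}{7} \left(-15\right)\right)} = \frac{1}{764 + \left(\left(0 + 0\right) - \frac{15}{7}\right)} = \frac{1}{764 + \left(0 - \frac{15}{7}\right)} = \frac{1}{764 - \frac{15}{7}} = \frac{1}{\frac{5333}{7}} = \frac{7}{5333}$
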